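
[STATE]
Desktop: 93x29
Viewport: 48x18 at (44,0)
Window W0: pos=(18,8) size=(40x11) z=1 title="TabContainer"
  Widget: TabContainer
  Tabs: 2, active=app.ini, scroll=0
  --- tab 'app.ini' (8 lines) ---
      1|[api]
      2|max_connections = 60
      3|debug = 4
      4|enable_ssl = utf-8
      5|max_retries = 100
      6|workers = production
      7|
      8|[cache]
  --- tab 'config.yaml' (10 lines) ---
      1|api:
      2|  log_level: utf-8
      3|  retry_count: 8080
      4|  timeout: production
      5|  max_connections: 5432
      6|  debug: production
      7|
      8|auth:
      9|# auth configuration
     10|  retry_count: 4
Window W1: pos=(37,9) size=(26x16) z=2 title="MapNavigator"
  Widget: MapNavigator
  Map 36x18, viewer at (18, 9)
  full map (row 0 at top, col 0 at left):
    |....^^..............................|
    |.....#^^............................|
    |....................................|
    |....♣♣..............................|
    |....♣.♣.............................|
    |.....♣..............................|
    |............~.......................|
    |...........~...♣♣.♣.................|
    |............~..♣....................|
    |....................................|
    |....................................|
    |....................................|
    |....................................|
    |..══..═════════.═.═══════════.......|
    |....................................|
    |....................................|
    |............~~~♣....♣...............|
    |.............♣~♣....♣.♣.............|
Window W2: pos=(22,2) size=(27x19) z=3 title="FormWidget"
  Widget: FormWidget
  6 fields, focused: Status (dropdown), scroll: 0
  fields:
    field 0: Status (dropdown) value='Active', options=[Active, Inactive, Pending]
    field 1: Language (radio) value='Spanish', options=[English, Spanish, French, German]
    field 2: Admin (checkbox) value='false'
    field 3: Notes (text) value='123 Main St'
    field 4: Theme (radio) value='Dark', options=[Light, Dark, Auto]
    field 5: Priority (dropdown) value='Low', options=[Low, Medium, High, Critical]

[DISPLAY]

                                                
                                                
━━━━┓                                           
    ┃                                           
────┨                                           
  ▼]┃                                           
lish┃                                           
    ┃                                           
in ]┃━━━━━━━━┓                                  
ht  ┃━━━━━━━━━━━━━┓                             
  ▼]┃or           ┃                             
    ┃─────────────┨                             
    ┃.............┃                             
    ┃.............┃                             
    ┃.............┃                             
    ┃.............┃                             
    ┃.♣...........┃                             
    ┃.............┃                             


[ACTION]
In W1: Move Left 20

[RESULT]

                                                
                                                
━━━━┓                                           
    ┃                                           
────┨                                           
  ▼]┃                                           
lish┃                                           
    ┃                                           
in ]┃━━━━━━━━┓                                  
ht  ┃━━━━━━━━━━━━━┓                             
  ▼]┃or           ┃                             
    ┃─────────────┨                             
    ┃ ....♣♣......┃                             
    ┃ ....♣.♣.....┃                             
    ┃ .....♣......┃                             
    ┃ ............┃                             
    ┃ ...........~┃                             
    ┃ ............┃                             


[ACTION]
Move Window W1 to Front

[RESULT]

                                                
                                                
━━━━┓                                           
    ┃                                           
────┨                                           
  ▼]┃                                           
lish┃                                           
    ┃                                           
in ]┃━━━━━━━━┓                                  
━━━━━━━━━━━━━━━━━━┓                             
vigator           ┃                             
──────────────────┨                             
      ....♣♣......┃                             
      ....♣.♣.....┃                             
      .....♣......┃                             
      ............┃                             
      ...........~┃                             
      ............┃                             


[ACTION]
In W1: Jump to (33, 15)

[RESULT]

                                                
                                                
━━━━┓                                           
    ┃                                           
────┨                                           
  ▼]┃                                           
lish┃                                           
    ┃                                           
in ]┃━━━━━━━━┓                                  
━━━━━━━━━━━━━━━━━━┓                             
vigator           ┃                             
──────────────────┨                             
.........         ┃                             
.........         ┃                             
.........         ┃                             
.........         ┃                             
══.......         ┃                             
.........         ┃                             


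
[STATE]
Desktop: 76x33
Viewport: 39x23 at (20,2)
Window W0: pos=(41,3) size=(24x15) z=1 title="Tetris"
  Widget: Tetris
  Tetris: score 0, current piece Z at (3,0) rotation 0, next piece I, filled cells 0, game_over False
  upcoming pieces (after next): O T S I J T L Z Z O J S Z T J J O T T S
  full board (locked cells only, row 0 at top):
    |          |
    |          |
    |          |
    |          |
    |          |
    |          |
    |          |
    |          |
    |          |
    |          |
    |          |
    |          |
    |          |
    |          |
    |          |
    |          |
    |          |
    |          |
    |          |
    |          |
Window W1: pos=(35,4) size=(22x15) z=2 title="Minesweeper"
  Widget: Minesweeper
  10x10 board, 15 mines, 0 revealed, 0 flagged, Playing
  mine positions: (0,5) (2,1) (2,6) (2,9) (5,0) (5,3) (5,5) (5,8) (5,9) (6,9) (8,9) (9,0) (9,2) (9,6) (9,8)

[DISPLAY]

                                       
                     ┏━━━━━━━━━━━━━━━━━
               ┏━━━━━━━━━━━━━━━━━━━━┓  
               ┃ Minesweeper        ┃──
               ┠────────────────────┨: 
               ┃■■■■■■■■■■          ┃  
               ┃■■■■■■■■■■          ┃  
               ┃■■■■■■■■■■          ┃  
               ┃■■■■■■■■■■          ┃  
               ┃■■■■■■■■■■          ┃  
               ┃■■■■■■■■■■          ┃e:
               ┃■■■■■■■■■■          ┃  
               ┃■■■■■■■■■■          ┃  
               ┃■■■■■■■■■■          ┃  
               ┃■■■■■■■■■■          ┃  
               ┃                    ┃━━
               ┗━━━━━━━━━━━━━━━━━━━━┛  
                                       
                                       
                                       
                                       
                                       
                                       


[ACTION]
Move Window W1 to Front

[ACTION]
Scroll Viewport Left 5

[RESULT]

                                       
                          ┏━━━━━━━━━━━━
                    ┏━━━━━━━━━━━━━━━━━━
                    ┃ Minesweeper      
                    ┠──────────────────
                    ┃■■■■■■■■■■        
                    ┃■■■■■■■■■■        
                    ┃■■■■■■■■■■        
                    ┃■■■■■■■■■■        
                    ┃■■■■■■■■■■        
                    ┃■■■■■■■■■■        
                    ┃■■■■■■■■■■        
                    ┃■■■■■■■■■■        
                    ┃■■■■■■■■■■        
                    ┃■■■■■■■■■■        
                    ┃                  
                    ┗━━━━━━━━━━━━━━━━━━
                                       
                                       
                                       
                                       
                                       
                                       


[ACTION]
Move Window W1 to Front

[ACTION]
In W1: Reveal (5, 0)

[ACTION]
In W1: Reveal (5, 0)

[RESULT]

                                       
                          ┏━━━━━━━━━━━━
                    ┏━━━━━━━━━━━━━━━━━━
                    ┃ Minesweeper      
                    ┠──────────────────
                    ┃■■■■■✹■■■■        
                    ┃■■■■■■■■■■        
                    ┃■✹■■■■✹■■✹        
                    ┃■■■■■■■■■■        
                    ┃■■■■■■■■■■        
                    ┃✹■■✹■✹■■✹✹        
                    ┃■■■■■■■■■✹        
                    ┃■■■■■■■■■■        
                    ┃■■■■■■■■■✹        
                    ┃✹■✹■■■✹■✹■        
                    ┃                  
                    ┗━━━━━━━━━━━━━━━━━━
                                       
                                       
                                       
                                       
                                       
                                       


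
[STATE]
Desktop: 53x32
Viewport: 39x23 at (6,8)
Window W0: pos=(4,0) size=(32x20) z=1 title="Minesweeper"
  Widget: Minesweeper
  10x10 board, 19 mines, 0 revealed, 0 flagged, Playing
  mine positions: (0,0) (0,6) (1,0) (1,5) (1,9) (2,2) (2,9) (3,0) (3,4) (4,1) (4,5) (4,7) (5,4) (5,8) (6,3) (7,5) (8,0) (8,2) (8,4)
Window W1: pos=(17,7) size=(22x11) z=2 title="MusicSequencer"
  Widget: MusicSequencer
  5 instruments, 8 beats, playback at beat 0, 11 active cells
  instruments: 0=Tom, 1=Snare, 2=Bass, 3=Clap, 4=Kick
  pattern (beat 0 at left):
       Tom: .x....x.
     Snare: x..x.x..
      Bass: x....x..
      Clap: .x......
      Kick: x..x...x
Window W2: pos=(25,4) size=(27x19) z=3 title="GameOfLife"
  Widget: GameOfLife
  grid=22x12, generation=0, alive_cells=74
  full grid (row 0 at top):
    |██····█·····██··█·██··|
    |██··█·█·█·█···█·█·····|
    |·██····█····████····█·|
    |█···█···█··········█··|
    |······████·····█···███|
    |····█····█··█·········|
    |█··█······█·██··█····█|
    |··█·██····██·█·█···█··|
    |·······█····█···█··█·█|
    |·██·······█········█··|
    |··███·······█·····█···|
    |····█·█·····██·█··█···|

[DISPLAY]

■■■■■■■■■  ┃ MusicS┃██····█·····██··█·█
■■■■■■■■■  ┠───────┃██··█·█·█·█···█·█··
■■■■■■■■■  ┃      ▼┃·██····█····████···
■■■■■■■■■  ┃   Tom·┃█···█···█··········
■■■■■■■■■  ┃ Snare█┃······████·····█···
           ┃  Bass█┃····█····█··█······
           ┃  Clap·┃█··█······█·██··█··
           ┃  Kick█┃··█·██····██·█·█···
           ┃       ┃·······█····█···█··
           ┗━━━━━━━┃·██·······█········
                   ┃··███·······█·····█
━━━━━━━━━━━━━━━━━━━┃····█·█·····██·█··█
                   ┃                   
                   ┃                   
                   ┗━━━━━━━━━━━━━━━━━━━
                                       
                                       
                                       
                                       
                                       
                                       
                                       
                                       


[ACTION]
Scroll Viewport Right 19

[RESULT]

■  ┃ MusicS┃██····█·····██··█·██··   ┃ 
■  ┠───────┃██··█·█·█·█···█·█·····   ┃ 
■  ┃      ▼┃·██····█····████····█·   ┃ 
■  ┃   Tom·┃█···█···█··········█··   ┃ 
■  ┃ Snare█┃······████·····█···███   ┃ 
   ┃  Bass█┃····█····█··█·········   ┃ 
   ┃  Clap·┃█··█······█·██··█····█   ┃ 
   ┃  Kick█┃··█·██····██·█·█···█··   ┃ 
   ┃       ┃·······█····█···█··█·█   ┃ 
   ┗━━━━━━━┃·██·······█········█··   ┃ 
           ┃··███·······█·····█···   ┃ 
━━━━━━━━━━━┃····█·█·····██·█··█···   ┃ 
           ┃                         ┃ 
           ┃                         ┃ 
           ┗━━━━━━━━━━━━━━━━━━━━━━━━━┛ 
                                       
                                       
                                       
                                       
                                       
                                       
                                       
                                       


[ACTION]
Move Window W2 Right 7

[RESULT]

■  ┃ MusicSe┃██····█·····██··█·██··   ┃
■  ┠────────┃██··█·█·█·█···█·█·····   ┃
■  ┃      ▼1┃·██····█····████····█·   ┃
■  ┃   Tom·█┃█···█···█··········█··   ┃
■  ┃ Snare█·┃······████·····█···███   ┃
   ┃  Bass█·┃····█····█··█·········   ┃
   ┃  Clap·█┃█··█······█·██··█····█   ┃
   ┃  Kick█·┃··█·██····██·█·█···█··   ┃
   ┃        ┃·······█····█···█··█·█   ┃
   ┗━━━━━━━━┃·██·······█········█··   ┃
            ┃··███·······█·····█···   ┃
━━━━━━━━━━━━┃····█·█·····██·█··█···   ┃
            ┃                         ┃
            ┃                         ┃
            ┗━━━━━━━━━━━━━━━━━━━━━━━━━┛
                                       
                                       
                                       
                                       
                                       
                                       
                                       
                                       


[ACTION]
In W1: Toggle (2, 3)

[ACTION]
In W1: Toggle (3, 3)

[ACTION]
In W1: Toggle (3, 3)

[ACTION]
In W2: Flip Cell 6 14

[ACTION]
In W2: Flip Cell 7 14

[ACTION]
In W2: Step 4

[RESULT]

■  ┃ MusicSe┃··█·········██···█····   ┃
■  ┠────────┃·███····██████·██·····   ┃
■  ┃      ▼1┃·██··████·█████···██··   ┃
■  ┃   Tom·█┃·····███··█····██··█··   ┃
■  ┃ Snare█·┃···█·█████·██·██··███·   ┃
   ┃  Bass█·┃····█···█·███·█·······   ┃
   ┃  Clap·█┃·········█··█·········   ┃
   ┃  Kick█·┃·········█·██···█·█···   ┃
   ┃        ┃·········█··█····████·   ┃
   ┗━━━━━━━━┃··██············██··█·   ┃
            ┃····█·····██········█·   ┃
━━━━━━━━━━━━┃·███··················   ┃
            ┃                         ┃
            ┃                         ┃
            ┗━━━━━━━━━━━━━━━━━━━━━━━━━┛
                                       
                                       
                                       
                                       
                                       
                                       
                                       
                                       


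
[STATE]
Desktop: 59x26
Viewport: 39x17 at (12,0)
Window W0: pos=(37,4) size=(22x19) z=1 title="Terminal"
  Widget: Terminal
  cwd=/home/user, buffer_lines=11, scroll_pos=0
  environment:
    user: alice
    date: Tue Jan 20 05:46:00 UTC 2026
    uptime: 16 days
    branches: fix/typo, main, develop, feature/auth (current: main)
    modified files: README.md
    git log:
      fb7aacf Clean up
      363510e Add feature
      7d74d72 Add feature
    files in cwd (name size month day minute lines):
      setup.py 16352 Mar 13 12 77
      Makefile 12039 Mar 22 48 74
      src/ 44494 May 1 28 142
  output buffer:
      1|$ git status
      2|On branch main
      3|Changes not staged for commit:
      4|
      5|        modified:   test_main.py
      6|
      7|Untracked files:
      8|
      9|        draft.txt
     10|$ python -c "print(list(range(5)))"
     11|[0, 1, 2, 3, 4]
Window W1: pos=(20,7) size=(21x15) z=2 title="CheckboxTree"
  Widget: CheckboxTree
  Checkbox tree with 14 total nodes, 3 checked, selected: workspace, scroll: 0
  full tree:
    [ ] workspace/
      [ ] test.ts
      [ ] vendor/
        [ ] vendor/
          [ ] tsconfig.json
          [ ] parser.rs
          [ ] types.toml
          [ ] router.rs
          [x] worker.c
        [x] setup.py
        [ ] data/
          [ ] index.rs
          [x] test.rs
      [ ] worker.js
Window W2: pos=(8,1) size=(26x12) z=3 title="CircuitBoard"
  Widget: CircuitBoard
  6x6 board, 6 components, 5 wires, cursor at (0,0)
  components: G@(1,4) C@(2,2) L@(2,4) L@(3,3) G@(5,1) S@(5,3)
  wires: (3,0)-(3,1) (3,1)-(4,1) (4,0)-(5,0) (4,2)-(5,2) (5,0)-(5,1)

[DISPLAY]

                                       
━━━━━━━━━━━━━━━━━━━━━┓                 
rcuitBoard           ┃                 
─────────────────────┨                 
0 1 2 3 4 5          ┃   ┏━━━━━━━━━━━━━
[.]                  ┃   ┃ Terminal    
                     ┃   ┠─────────────
                 G   ┃━━━━━━┓it status 
                     ┃      ┃branch mai
         C       L   ┃──────┨nges not s
                     ┃e/    ┃          
 · ─ ·       L       ┃s     ┃     modif
━━━━━━━━━━━━━━━━━━━━━┛/     ┃          
        ┃     [-] vendor/   ┃racked fil
        ┃       [ ] tsconfig┃          
        ┃       [ ] parser.r┃     draft
        ┃       [ ] types.to┃ython -c "


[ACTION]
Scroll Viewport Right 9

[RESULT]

                                       
━━━━━━━━━━━━━┓                         
rd           ┃                         
─────────────┨                         
4 5          ┃   ┏━━━━━━━━━━━━━━━━━━━━┓
             ┃   ┃ Terminal           ┃
             ┃   ┠────────────────────┨
         G   ┃━━━━━━┓it status        ┃
             ┃      ┃branch main      ┃
 C       L   ┃──────┨nges not staged f┃
             ┃e/    ┃                 ┃
     L       ┃s     ┃     modified:   ┃
━━━━━━━━━━━━━┛/     ┃                 ┃
┃     [-] vendor/   ┃racked files:    ┃
┃       [ ] tsconfig┃                 ┃
┃       [ ] parser.r┃     draft.txt   ┃
┃       [ ] types.to┃ython -c "print(l┃


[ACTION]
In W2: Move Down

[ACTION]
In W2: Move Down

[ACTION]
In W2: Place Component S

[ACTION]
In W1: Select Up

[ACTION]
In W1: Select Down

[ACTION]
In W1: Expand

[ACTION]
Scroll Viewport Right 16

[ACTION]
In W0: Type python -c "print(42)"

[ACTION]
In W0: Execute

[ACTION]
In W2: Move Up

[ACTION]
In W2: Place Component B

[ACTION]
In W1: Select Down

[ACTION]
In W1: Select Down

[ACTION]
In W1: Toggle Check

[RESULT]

                                       
━━━━━━━━━━━━━┓                         
rd           ┃                         
─────────────┨                         
4 5          ┃   ┏━━━━━━━━━━━━━━━━━━━━┓
             ┃   ┃ Terminal           ┃
             ┃   ┠────────────────────┨
         G   ┃━━━━━━┓it status        ┃
             ┃      ┃branch main      ┃
 C       L   ┃──────┨nges not staged f┃
             ┃e/    ┃                 ┃
     L       ┃s     ┃     modified:   ┃
━━━━━━━━━━━━━┛/     ┃                 ┃
┃>    [x] vendor/   ┃racked files:    ┃
┃       [x] tsconfig┃                 ┃
┃       [x] parser.r┃     draft.txt   ┃
┃       [x] types.to┃ython -c "print(l┃


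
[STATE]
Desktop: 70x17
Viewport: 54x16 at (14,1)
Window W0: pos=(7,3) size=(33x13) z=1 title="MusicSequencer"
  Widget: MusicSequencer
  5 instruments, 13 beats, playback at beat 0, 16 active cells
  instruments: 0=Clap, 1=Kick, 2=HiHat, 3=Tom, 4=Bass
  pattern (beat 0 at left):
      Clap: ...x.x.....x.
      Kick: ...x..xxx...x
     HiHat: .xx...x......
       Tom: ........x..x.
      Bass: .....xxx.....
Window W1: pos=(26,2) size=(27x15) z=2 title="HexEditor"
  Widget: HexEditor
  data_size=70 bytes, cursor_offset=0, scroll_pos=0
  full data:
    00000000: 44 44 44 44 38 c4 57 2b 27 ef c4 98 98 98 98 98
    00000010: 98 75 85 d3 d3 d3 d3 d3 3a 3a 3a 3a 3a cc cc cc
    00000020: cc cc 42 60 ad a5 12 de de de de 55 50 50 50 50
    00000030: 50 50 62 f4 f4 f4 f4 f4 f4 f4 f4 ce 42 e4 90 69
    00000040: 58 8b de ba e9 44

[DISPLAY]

                                                      
            ┏━━━━━━━━━━━━━━━━━━━━━━━━━┓               
━━━━━━━━━━━━┃ HexEditor               ┃               
Sequencer   ┠─────────────────────────┨               
────────────┃00000000  44 44 44 44 38 ┃               
▼12345678901┃00000010  98 75 85 d3 d3 ┃               
···█·█·····█┃00000020  cc cc 42 60 ad ┃               
···█··███···┃00000030  50 50 62 f4 f4 ┃               
·██···█·····┃00000040  58 8b de ba e9 ┃               
········█··█┃                         ┃               
·····███····┃                         ┃               
            ┃                         ┃               
            ┃                         ┃               
            ┃                         ┃               
━━━━━━━━━━━━┃                         ┃               
            ┗━━━━━━━━━━━━━━━━━━━━━━━━━┛               


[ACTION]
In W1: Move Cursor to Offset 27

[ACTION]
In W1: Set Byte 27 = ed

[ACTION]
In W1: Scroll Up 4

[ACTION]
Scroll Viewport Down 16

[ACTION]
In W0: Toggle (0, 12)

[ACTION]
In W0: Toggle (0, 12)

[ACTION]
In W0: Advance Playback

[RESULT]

                                                      
            ┏━━━━━━━━━━━━━━━━━━━━━━━━━┓               
━━━━━━━━━━━━┃ HexEditor               ┃               
Sequencer   ┠─────────────────────────┨               
────────────┃00000000  44 44 44 44 38 ┃               
0▼2345678901┃00000010  98 75 85 d3 d3 ┃               
···█·█·····█┃00000020  cc cc 42 60 ad ┃               
···█··███···┃00000030  50 50 62 f4 f4 ┃               
·██···█·····┃00000040  58 8b de ba e9 ┃               
········█··█┃                         ┃               
·····███····┃                         ┃               
            ┃                         ┃               
            ┃                         ┃               
            ┃                         ┃               
━━━━━━━━━━━━┃                         ┃               
            ┗━━━━━━━━━━━━━━━━━━━━━━━━━┛               


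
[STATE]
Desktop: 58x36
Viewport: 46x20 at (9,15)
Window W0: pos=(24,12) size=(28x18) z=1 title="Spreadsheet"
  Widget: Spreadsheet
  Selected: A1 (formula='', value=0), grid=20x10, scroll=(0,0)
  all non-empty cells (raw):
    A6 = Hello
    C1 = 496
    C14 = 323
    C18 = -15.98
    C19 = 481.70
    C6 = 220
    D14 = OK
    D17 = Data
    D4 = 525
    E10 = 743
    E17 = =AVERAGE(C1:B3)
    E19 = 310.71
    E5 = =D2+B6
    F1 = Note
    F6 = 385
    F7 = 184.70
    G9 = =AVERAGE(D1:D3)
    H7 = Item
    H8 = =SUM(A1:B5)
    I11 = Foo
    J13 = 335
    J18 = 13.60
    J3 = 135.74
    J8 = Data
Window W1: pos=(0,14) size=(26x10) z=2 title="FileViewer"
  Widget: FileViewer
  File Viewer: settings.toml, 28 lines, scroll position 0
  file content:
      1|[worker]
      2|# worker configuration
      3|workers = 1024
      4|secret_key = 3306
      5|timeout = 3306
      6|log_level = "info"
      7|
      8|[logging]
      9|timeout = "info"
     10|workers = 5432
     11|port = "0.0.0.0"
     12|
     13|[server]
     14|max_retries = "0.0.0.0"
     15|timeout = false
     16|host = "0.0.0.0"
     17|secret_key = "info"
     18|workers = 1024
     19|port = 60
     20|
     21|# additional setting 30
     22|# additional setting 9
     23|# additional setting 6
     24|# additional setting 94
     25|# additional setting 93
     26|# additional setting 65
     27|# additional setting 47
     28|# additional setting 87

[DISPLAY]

wer             ┃1:                       ┃   
────────────────┨      A       B       C  ┃   
               ▲┃-------------------------┃   
 configuration █┃ 1      [0]       0     4┃   
= 1024         ░┃ 2        0       0      ┃   
ey = 3306      ░┃ 3        0       0      ┃   
= 3306         ░┃ 4        0       0      ┃   
l = "info"     ▼┃ 5        0       0      ┃   
━━━━━━━━━━━━━━━━┛ 6 Hello          0     2┃   
               ┃  7        0       0      ┃   
               ┃  8        0       0      ┃   
               ┃  9        0       0      ┃   
               ┃ 10        0       0      ┃   
               ┃ 11        0       0      ┃   
               ┗━━━━━━━━━━━━━━━━━━━━━━━━━━┛   
                                              
                                              
                                              
                                              
                                              


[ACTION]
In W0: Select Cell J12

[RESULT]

wer             ┃12:                      ┃   
────────────────┨      A       B       C  ┃   
               ▲┃-------------------------┃   
 configuration █┃ 1        0       0     4┃   
= 1024         ░┃ 2        0       0      ┃   
ey = 3306      ░┃ 3        0       0      ┃   
= 3306         ░┃ 4        0       0      ┃   
l = "info"     ▼┃ 5        0       0      ┃   
━━━━━━━━━━━━━━━━┛ 6 Hello          0     2┃   
               ┃  7        0       0      ┃   
               ┃  8        0       0      ┃   
               ┃  9        0       0      ┃   
               ┃ 10        0       0      ┃   
               ┃ 11        0       0      ┃   
               ┗━━━━━━━━━━━━━━━━━━━━━━━━━━┛   
                                              
                                              
                                              
                                              
                                              


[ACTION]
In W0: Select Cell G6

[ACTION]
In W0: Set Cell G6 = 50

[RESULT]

wer             ┃6: 50                    ┃   
────────────────┨      A       B       C  ┃   
               ▲┃-------------------------┃   
 configuration █┃ 1        0       0     4┃   
= 1024         ░┃ 2        0       0      ┃   
ey = 3306      ░┃ 3        0       0      ┃   
= 3306         ░┃ 4        0       0      ┃   
l = "info"     ▼┃ 5        0       0      ┃   
━━━━━━━━━━━━━━━━┛ 6 Hello          0     2┃   
               ┃  7        0       0      ┃   
               ┃  8        0       0      ┃   
               ┃  9        0       0      ┃   
               ┃ 10        0       0      ┃   
               ┃ 11        0       0      ┃   
               ┗━━━━━━━━━━━━━━━━━━━━━━━━━━┛   
                                              
                                              
                                              
                                              
                                              


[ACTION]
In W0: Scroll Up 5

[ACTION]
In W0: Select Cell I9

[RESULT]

wer             ┃9:                       ┃   
────────────────┨      A       B       C  ┃   
               ▲┃-------------------------┃   
 configuration █┃ 1        0       0     4┃   
= 1024         ░┃ 2        0       0      ┃   
ey = 3306      ░┃ 3        0       0      ┃   
= 3306         ░┃ 4        0       0      ┃   
l = "info"     ▼┃ 5        0       0      ┃   
━━━━━━━━━━━━━━━━┛ 6 Hello          0     2┃   
               ┃  7        0       0      ┃   
               ┃  8        0       0      ┃   
               ┃  9        0       0      ┃   
               ┃ 10        0       0      ┃   
               ┃ 11        0       0      ┃   
               ┗━━━━━━━━━━━━━━━━━━━━━━━━━━┛   
                                              
                                              
                                              
                                              
                                              


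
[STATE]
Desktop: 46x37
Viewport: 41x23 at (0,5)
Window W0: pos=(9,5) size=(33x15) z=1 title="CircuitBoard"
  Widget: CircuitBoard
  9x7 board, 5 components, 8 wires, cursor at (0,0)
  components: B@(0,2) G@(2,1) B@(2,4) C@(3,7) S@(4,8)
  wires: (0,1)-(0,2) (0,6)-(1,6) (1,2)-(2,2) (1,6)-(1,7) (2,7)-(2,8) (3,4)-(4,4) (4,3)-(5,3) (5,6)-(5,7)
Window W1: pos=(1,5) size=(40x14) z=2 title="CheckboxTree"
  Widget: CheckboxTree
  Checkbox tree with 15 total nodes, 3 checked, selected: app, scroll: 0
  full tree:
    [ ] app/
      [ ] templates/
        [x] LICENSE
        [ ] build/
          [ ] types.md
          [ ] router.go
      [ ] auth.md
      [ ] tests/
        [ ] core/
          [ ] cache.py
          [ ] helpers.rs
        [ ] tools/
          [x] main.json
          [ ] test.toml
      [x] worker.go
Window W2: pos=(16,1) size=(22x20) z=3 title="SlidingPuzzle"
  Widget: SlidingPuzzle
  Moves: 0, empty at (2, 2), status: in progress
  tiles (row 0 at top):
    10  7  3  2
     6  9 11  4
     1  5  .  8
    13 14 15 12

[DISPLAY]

 ┏━━━━━━━━━━━━━━┃│ 10 │  7 │  3 │  2 ┃━━┓
 ┃ CheckboxTree ┃├────┼────┼────┼────┃  ┃
 ┠──────────────┃│  6 │  9 │ 11 │  4 ┃──┨
 ┃>[-] app/     ┃├────┼────┼────┼────┃  ┃
 ┃   [-] templat┃│  1 │  5 │    │  8 ┃  ┃
 ┃     [x] LICEN┃├────┼────┼────┼────┃  ┃
 ┃     [ ] build┃│ 13 │ 14 │ 15 │ 12 ┃  ┃
 ┃       [ ] typ┃└────┴────┴────┴────┃  ┃
 ┃       [ ] rou┃Moves: 0            ┃  ┃
 ┃   [ ] auth.md┃                    ┃  ┃
 ┃   [-] tests/ ┃                    ┃  ┃
 ┃     [ ] core/┃                    ┃  ┃
 ┃       [ ] cac┃                    ┃  ┃
 ┗━━━━━━━━━━━━━━┃                    ┃━━┛
         ┗━━━━━━┃                    ┃━━━
                ┗━━━━━━━━━━━━━━━━━━━━┛   
                                         
                                         
                                         
                                         
                                         
                                         
                                         


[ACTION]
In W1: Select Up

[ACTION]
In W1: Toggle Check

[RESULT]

 ┏━━━━━━━━━━━━━━┃│ 10 │  7 │  3 │  2 ┃━━┓
 ┃ CheckboxTree ┃├────┼────┼────┼────┃  ┃
 ┠──────────────┃│  6 │  9 │ 11 │  4 ┃──┨
 ┃>[x] app/     ┃├────┼────┼────┼────┃  ┃
 ┃   [x] templat┃│  1 │  5 │    │  8 ┃  ┃
 ┃     [x] LICEN┃├────┼────┼────┼────┃  ┃
 ┃     [x] build┃│ 13 │ 14 │ 15 │ 12 ┃  ┃
 ┃       [x] typ┃└────┴────┴────┴────┃  ┃
 ┃       [x] rou┃Moves: 0            ┃  ┃
 ┃   [x] auth.md┃                    ┃  ┃
 ┃   [x] tests/ ┃                    ┃  ┃
 ┃     [x] core/┃                    ┃  ┃
 ┃       [x] cac┃                    ┃  ┃
 ┗━━━━━━━━━━━━━━┃                    ┃━━┛
         ┗━━━━━━┃                    ┃━━━
                ┗━━━━━━━━━━━━━━━━━━━━┛   
                                         
                                         
                                         
                                         
                                         
                                         
                                         


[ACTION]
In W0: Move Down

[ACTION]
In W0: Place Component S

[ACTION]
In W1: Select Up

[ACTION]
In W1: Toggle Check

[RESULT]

 ┏━━━━━━━━━━━━━━┃│ 10 │  7 │  3 │  2 ┃━━┓
 ┃ CheckboxTree ┃├────┼────┼────┼────┃  ┃
 ┠──────────────┃│  6 │  9 │ 11 │  4 ┃──┨
 ┃>[ ] app/     ┃├────┼────┼────┼────┃  ┃
 ┃   [ ] templat┃│  1 │  5 │    │  8 ┃  ┃
 ┃     [ ] LICEN┃├────┼────┼────┼────┃  ┃
 ┃     [ ] build┃│ 13 │ 14 │ 15 │ 12 ┃  ┃
 ┃       [ ] typ┃└────┴────┴────┴────┃  ┃
 ┃       [ ] rou┃Moves: 0            ┃  ┃
 ┃   [ ] auth.md┃                    ┃  ┃
 ┃   [ ] tests/ ┃                    ┃  ┃
 ┃     [ ] core/┃                    ┃  ┃
 ┃       [ ] cac┃                    ┃  ┃
 ┗━━━━━━━━━━━━━━┃                    ┃━━┛
         ┗━━━━━━┃                    ┃━━━
                ┗━━━━━━━━━━━━━━━━━━━━┛   
                                         
                                         
                                         
                                         
                                         
                                         
                                         


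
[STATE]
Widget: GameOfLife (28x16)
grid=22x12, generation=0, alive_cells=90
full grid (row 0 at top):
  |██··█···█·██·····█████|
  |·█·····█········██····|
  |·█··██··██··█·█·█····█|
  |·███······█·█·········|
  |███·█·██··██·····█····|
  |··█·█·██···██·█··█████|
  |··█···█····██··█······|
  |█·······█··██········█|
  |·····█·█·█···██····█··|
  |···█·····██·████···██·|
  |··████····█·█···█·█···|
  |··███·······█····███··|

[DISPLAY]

Gen: 0                      
██··█···█·██·····█████      
·█·····█········██····      
·█··██··██··█·█·█····█      
·███······█·█·········      
███·█·██··██·····█····      
··█·█·██···██·█··█████      
··█···█····██··█······      
█·······█··██········█      
·····█·█·█···██····█··      
···█·····██·████···██·      
··████····█·█···█·█···      
··███·······█····███··      
                            
                            
                            


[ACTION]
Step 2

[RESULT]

Gen: 2                      
███············██████·      
····██··█████·█····█··      
██·██········█·█·█····      
██·██·█···█··█···██···      
·····██·██·█·██·██··█·      
·████··█········█····█      
··█··██··███··········      
·····████·██······███·      
·····█········██··███·      
····███·█····█····█·█·      
··██·█··█···█████···█·      
··········██···█████··      
                            
                            
                            


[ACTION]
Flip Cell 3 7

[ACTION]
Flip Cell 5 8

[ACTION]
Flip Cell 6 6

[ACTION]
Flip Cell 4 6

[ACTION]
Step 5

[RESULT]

Gen: 7                      
····█·█···············      
···█·········█····██··      
·█····█·······███·██··      
····██··········█·██··      
██····················      
·····█················      
···██····███···██·····      
······█··███·······██·      
··█···█··█············      
·········█·········█··      
···█···········█·█····      
····██·█·██·····██····      
                            
                            
                            
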